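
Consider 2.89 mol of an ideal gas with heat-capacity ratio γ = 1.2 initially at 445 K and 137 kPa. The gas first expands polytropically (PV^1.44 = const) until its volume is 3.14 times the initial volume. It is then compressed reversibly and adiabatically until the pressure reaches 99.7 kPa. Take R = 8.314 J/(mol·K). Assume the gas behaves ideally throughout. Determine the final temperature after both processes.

336 K

V₁ = nRT₁/P₁ = 2.89×8.314×445/137 = 78.0 L.
Step 1 — Polytropic n=1.44: T₂ = T₁(V₁/V₂)^(n−1) = 445×(0.318)^0.44 = 269 K; P₂ = P₁(V₁/V₂)^n = 26.4 kPa.
W = (P₁V₁−P₂V₂)/(n−1) = (137×78.0−26.4×245)/0.44 = 9610 J.
ΔU = nCvΔT = 2.89×41.6×(269−445) = -21100 J.
Q = ΔU + W = -11500 J.
State after step 1: P = 26.4 kPa, V = 245 L, T = 269 K.
Step 2 — Adiabatic: T₂/T₁ = (P₂/P₁)^((γ−1)/γ) ⇒ T₂ = 269×(3.78)^0.167 = 336 K; V₂ = 80.9 L.
ΔU = nCvΔT = 2.89×41.6×(336−269) = 8020 J.
Q = 0 for an adiabatic process, so W = −ΔU = -8020 J.
Net over both steps: W = 1590 J, Q = -11500 J, ΔU = -13100 J.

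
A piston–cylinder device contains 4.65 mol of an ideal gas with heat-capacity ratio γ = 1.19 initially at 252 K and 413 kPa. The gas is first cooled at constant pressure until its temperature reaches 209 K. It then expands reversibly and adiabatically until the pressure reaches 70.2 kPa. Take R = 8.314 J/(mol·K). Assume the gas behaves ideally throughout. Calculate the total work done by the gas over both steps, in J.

V₁ = nRT₁/P₁ = 4.65×8.314×252/413 = 23.6 L.
Step 1 — Isobaric: P stays 413 kPa; V/T = const ⇒ T₂ = 209 K, V₂ = 19.6 L.
W = PΔV = 413×(19.6−23.6) kPa·L = -1660 J.
ΔU = nCvΔT = 4.65×43.8×(209−252) = -8750 J.
Q = ΔU + W = nCpΔT = -10400 J.
State after step 1: P = 413 kPa, V = 19.6 L, T = 209 K.
Step 2 — Adiabatic: T₂/T₁ = (P₂/P₁)^((γ−1)/γ) ⇒ T₂ = 209×(0.170)^0.160 = 157 K; V₂ = 86.7 L.
ΔU = nCvΔT = 4.65×43.8×(157−209) = -10500 J.
Q = 0 for an adiabatic process, so W = −ΔU = 10500 J.
Net over both steps: W = 8820 J, Q = -10400 J, ΔU = -19200 J.

8820 J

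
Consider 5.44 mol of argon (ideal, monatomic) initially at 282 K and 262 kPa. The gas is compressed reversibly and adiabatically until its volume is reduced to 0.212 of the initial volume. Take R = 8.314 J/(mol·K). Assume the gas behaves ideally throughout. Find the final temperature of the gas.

V₁ = nRT₁/P₁ = 5.44×8.314×282/262 = 48.7 L.
Adiabatic: TV^(γ−1) = const ⇒ T₂ = 282×(4.72)^0.667 = 793 K; PV^γ = const ⇒ P₂ = 3480 kPa.

793 K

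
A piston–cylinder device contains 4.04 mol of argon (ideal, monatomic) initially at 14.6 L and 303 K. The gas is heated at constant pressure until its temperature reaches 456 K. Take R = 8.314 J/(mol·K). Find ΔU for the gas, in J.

7710 J

P₁ = nRT₁/V₁ = 4.04×8.314×303/14.6 = 697 kPa.
Isobaric: P stays 697 kPa; V/T = const ⇒ T₂ = 456 K, V₂ = 22.0 L.
For an ideal gas ΔU = nCvΔT with Cv = (3/2)R = 12.5 J/(mol·K).
ΔU = 4.04×12.5×(456−303) = 7710 J.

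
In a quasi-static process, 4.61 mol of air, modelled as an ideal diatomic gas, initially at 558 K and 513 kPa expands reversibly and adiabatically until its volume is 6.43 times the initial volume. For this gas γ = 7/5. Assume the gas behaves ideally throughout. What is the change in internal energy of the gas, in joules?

V₁ = nRT₁/P₁ = 4.61×8.314×558/513 = 41.7 L.
Adiabatic: TV^(γ−1) = const ⇒ T₂ = 558×(0.156)^0.400 = 265 K; PV^γ = const ⇒ P₂ = 37.9 kPa.
For an ideal gas ΔU = nCvΔT with Cv = (5/2)R = 20.8 J/(mol·K).
ΔU = 4.61×20.8×(265−558) = -28100 J.

-28100 J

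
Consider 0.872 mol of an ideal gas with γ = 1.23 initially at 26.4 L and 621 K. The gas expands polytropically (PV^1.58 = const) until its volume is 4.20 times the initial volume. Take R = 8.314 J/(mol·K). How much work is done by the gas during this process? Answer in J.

P₁ = nRT₁/V₁ = 0.872×8.314×621/26.4 = 171 kPa.
Polytropic n=1.58: T₂ = T₁(V₁/V₂)^(n−1) = 621×(0.238)^0.58 = 270 K; P₂ = P₁(V₁/V₂)^n = 17.7 kPa.
W = (P₁V₁−P₂V₂)/(n−1) = (171×26.4−17.7×111)/0.58 = 4390 J.

4390 J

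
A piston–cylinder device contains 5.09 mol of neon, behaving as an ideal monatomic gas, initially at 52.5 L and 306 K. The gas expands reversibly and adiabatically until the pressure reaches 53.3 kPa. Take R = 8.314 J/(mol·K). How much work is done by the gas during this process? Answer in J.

P₁ = nRT₁/V₁ = 5.09×8.314×306/52.5 = 247 kPa.
Adiabatic: T₂/T₁ = (P₂/P₁)^((γ−1)/γ) ⇒ T₂ = 306×(0.216)^0.400 = 166 K; V₂ = 132 L.
ΔU = nCvΔT = 5.09×12.5×(166−306) = -8900 J.
Q = 0 for an adiabatic process, so W = −ΔU = 8900 J.

8900 J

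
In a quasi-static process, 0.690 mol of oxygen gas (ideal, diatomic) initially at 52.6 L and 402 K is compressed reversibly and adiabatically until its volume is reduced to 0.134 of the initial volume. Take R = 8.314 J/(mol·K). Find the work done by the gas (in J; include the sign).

-7120 J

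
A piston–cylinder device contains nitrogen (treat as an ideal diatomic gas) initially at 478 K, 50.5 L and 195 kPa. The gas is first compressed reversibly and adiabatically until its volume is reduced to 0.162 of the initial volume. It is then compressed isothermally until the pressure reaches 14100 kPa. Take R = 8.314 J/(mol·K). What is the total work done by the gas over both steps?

-61700 J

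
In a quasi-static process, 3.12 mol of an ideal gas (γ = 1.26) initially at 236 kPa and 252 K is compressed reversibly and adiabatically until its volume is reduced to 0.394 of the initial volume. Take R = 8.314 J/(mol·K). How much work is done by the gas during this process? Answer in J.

V₁ = nRT₁/P₁ = 3.12×8.314×252/236 = 27.7 L.
Adiabatic: TV^(γ−1) = const ⇒ T₂ = 252×(2.54)^0.260 = 321 K; PV^γ = const ⇒ P₂ = 763 kPa.
ΔU = nCvΔT = 3.12×32.0×(321−252) = 6890 J.
Q = 0 for an adiabatic process, so W = −ΔU = -6890 J.

-6890 J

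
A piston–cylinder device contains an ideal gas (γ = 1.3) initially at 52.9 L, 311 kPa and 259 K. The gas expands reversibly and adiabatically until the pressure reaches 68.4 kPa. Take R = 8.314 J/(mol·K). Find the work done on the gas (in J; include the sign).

n = P₁V₁/(RT₁) = 311×52.9/(8.314×259) = 7.64 mol.
Adiabatic: T₂/T₁ = (P₂/P₁)^((γ−1)/γ) ⇒ T₂ = 259×(0.220)^0.231 = 183 K; V₂ = 170 L.
ΔU = nCvΔT = 7.64×27.7×(183−259) = -16200 J.
Q = 0 for an adiabatic process, so W = −ΔU = 16200 J.
Work done on the gas = −W_by = -16200 J.

-16200 J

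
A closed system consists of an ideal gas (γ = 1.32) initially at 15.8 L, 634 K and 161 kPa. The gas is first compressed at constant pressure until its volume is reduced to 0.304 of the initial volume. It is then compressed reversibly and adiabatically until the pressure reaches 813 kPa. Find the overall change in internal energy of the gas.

-4370 J

n = P₁V₁/(RT₁) = 161×15.8/(8.314×634) = 0.483 mol.
Step 1 — Isobaric: P stays 161 kPa; V/T = const ⇒ T₂ = 193 K, V₂ = 4.80 L.
W = PΔV = 161×(4.80−15.8) kPa·L = -1770 J.
ΔU = nCvΔT = 0.483×26.0×(193−634) = -5530 J.
Q = ΔU + W = nCpΔT = -7300 J.
State after step 1: P = 161 kPa, V = 4.80 L, T = 193 K.
Step 2 — Adiabatic: T₂/T₁ = (P₂/P₁)^((γ−1)/γ) ⇒ T₂ = 193×(5.05)^0.242 = 285 K; V₂ = 1.41 L.
ΔU = nCvΔT = 0.483×26.0×(285−193) = 1160 J.
Q = 0 for an adiabatic process, so W = −ΔU = -1160 J.
Net over both steps: W = -2930 J, Q = -7300 J, ΔU = -4370 J.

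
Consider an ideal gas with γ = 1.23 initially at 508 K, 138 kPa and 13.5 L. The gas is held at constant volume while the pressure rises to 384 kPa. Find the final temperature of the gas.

1410 K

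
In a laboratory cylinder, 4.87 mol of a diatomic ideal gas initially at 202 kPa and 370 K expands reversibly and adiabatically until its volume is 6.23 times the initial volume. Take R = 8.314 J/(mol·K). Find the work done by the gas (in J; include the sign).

V₁ = nRT₁/P₁ = 4.87×8.314×370/202 = 74.2 L.
Adiabatic: TV^(γ−1) = const ⇒ T₂ = 370×(0.161)^0.400 = 178 K; PV^γ = const ⇒ P₂ = 15.6 kPa.
ΔU = nCvΔT = 4.87×20.8×(178−370) = -19400 J.
Q = 0 for an adiabatic process, so W = −ΔU = 19400 J.

19400 J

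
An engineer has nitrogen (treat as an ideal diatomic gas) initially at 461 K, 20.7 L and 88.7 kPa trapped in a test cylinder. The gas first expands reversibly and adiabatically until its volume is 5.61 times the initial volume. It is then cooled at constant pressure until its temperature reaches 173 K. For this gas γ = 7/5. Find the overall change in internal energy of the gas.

n = P₁V₁/(RT₁) = 88.7×20.7/(8.314×461) = 0.479 mol.
Step 1 — Adiabatic: TV^(γ−1) = const ⇒ T₂ = 461×(0.178)^0.400 = 231 K; PV^γ = const ⇒ P₂ = 7.93 kPa.
ΔU = nCvΔT = 0.479×20.8×(231−461) = -2290 J.
Q = 0 for an adiabatic process, so W = −ΔU = 2290 J.
State after step 1: P = 7.93 kPa, V = 116 L, T = 231 K.
Step 2 — Isobaric: P stays 7.93 kPa; V/T = const ⇒ T₂ = 173 K, V₂ = 86.9 L.
W = PΔV = 7.93×(86.9−116) kPa·L = -232 J.
ΔU = nCvΔT = 0.479×20.8×(173−231) = -580 J.
Q = ΔU + W = nCpΔT = -812 J.
Net over both steps: W = 2060 J, Q = -812 J, ΔU = -2870 J.

-2870 J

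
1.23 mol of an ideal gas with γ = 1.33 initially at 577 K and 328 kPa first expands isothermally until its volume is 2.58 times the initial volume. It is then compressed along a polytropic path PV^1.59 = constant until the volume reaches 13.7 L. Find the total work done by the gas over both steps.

V₁ = nRT₁/P₁ = 1.23×8.314×577/328 = 18.0 L.
Step 1 — Isothermal: T stays 577 K; PV = const ⇒ V₂ = 46.4 L, P₂ = 127 kPa.
ΔU = 0 (ideal gas, T constant).
W = nRT ln(V₂/V₁) = 1.23×8.314×577×ln(2.58) = 5590 J.
Q = ΔU + W = 5590 J.
State after step 1: P = 127 kPa, V = 46.4 L, T = 577 K.
Step 2 — Polytropic n=1.59: T₂ = T₁(V₁/V₂)^(n−1) = 577×(3.39)^0.59 = 1190 K; P₂ = P₁(V₁/V₂)^n = 885 kPa.
W = (P₁V₁−P₂V₂)/(n−1) = (127×46.4−885×13.7)/0.59 = -10500 J.
ΔU = nCvΔT = 1.23×25.2×(1190−577) = 18900 J.
Q = ΔU + W = 8310 J.
Net over both steps: W = -4950 J, Q = 13900 J, ΔU = 18900 J.

-4950 J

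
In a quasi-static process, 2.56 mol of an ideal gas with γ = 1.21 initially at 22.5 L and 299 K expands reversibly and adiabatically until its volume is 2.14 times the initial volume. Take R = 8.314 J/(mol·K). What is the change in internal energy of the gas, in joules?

-4470 J

P₁ = nRT₁/V₁ = 2.56×8.314×299/22.5 = 283 kPa.
Adiabatic: TV^(γ−1) = const ⇒ T₂ = 299×(0.467)^0.210 = 255 K; PV^γ = const ⇒ P₂ = 113 kPa.
For an ideal gas ΔU = nCvΔT with Cv = R/(γ−1) = 39.6 J/(mol·K).
ΔU = 2.56×39.6×(255−299) = -4470 J.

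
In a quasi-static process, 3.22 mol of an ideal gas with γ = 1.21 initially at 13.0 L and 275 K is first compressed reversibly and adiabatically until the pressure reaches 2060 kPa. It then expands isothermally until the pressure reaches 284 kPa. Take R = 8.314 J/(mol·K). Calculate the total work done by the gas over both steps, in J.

9450 J

P₁ = nRT₁/V₁ = 3.22×8.314×275/13.0 = 566 kPa.
Step 1 — Adiabatic: T₂/T₁ = (P₂/P₁)^((γ−1)/γ) ⇒ T₂ = 275×(3.64)^0.174 = 344 K; V₂ = 4.47 L.
ΔU = nCvΔT = 3.22×39.6×(344−275) = 8810 J.
Q = 0 for an adiabatic process, so W = −ΔU = -8810 J.
State after step 1: P = 2060 kPa, V = 4.47 L, T = 344 K.
Step 2 — Isothermal: T stays 344 K; PV = const ⇒ V₂ = 32.4 L, P₂ = 284 kPa.
ΔU = 0 (ideal gas, T constant).
W = nRT ln(V₂/V₁) = 3.22×8.314×344×ln(7.25) = 18300 J.
Q = ΔU + W = 18300 J.
Net over both steps: W = 9450 J, Q = 18300 J, ΔU = 8810 J.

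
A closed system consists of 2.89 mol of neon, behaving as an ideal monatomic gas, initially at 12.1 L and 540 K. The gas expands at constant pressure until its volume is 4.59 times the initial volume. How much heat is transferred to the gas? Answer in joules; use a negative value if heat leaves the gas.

P₁ = nRT₁/V₁ = 2.89×8.314×540/12.1 = 1070 kPa.
Isobaric: P stays 1070 kPa; V/T = const ⇒ T₂ = 2480 K, V₂ = 55.5 L.
W = PΔV = 1070×(55.5−12.1) kPa·L = 46600 J.
ΔU = nCvΔT = 2.89×12.5×(2480−540) = 69900 J.
Q = ΔU + W = nCpΔT = 116000 J.

116000 J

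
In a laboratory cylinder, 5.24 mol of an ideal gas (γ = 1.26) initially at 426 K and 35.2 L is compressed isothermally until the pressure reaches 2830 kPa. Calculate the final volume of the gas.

6.56 L

P₁ = nRT₁/V₁ = 5.24×8.314×426/35.2 = 527 kPa.
Isothermal: T stays 426 K; PV = const ⇒ V₂ = 6.56 L, P₂ = 2830 kPa.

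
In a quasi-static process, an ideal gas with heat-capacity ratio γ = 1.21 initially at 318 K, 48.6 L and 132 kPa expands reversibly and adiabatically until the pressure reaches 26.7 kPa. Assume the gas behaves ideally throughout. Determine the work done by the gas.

7400 J

n = P₁V₁/(RT₁) = 132×48.6/(8.314×318) = 2.43 mol.
Adiabatic: T₂/T₁ = (P₂/P₁)^((γ−1)/γ) ⇒ T₂ = 318×(0.202)^0.174 = 241 K; V₂ = 182 L.
ΔU = nCvΔT = 2.43×39.6×(241−318) = -7400 J.
Q = 0 for an adiabatic process, so W = −ΔU = 7400 J.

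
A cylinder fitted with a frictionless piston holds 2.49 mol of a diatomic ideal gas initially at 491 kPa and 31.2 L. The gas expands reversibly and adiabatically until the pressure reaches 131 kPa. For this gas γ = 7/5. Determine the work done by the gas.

12000 J

T₁ = P₁V₁/(nR) = 491×31.2/(2.49×8.314) = 740 K.
Adiabatic: T₂/T₁ = (P₂/P₁)^((γ−1)/γ) ⇒ T₂ = 740×(0.267)^0.286 = 507 K; V₂ = 80.2 L.
ΔU = nCvΔT = 2.49×20.8×(507−740) = -12000 J.
Q = 0 for an adiabatic process, so W = −ΔU = 12000 J.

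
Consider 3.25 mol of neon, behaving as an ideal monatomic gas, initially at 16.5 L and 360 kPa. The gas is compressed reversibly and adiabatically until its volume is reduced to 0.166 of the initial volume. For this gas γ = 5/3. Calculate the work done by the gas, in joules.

T₁ = P₁V₁/(nR) = 360×16.5/(3.25×8.314) = 220 K.
Adiabatic: TV^(γ−1) = const ⇒ T₂ = 220×(6.02)^0.667 = 728 K; PV^γ = const ⇒ P₂ = 7180 kPa.
ΔU = nCvΔT = 3.25×12.5×(728−220) = 20600 J.
Q = 0 for an adiabatic process, so W = −ΔU = -20600 J.

-20600 J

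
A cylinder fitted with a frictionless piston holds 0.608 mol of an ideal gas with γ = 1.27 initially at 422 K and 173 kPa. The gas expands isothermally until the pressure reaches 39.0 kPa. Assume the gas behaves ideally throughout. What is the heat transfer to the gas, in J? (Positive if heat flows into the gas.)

3180 J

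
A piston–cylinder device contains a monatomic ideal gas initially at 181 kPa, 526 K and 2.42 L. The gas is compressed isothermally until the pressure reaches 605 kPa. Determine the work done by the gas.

-529 J

n = P₁V₁/(RT₁) = 181×2.42/(8.314×526) = 0.100 mol.
Isothermal: T stays 526 K; PV = const ⇒ V₂ = 0.724 L, P₂ = 605 kPa.
W = nRT ln(V₂/V₁) = 0.100×8.314×526×ln(0.299) = -529 J.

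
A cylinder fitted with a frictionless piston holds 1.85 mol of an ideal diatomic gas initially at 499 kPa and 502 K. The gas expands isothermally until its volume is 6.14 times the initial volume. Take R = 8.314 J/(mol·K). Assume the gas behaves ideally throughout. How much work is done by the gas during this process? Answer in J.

V₁ = nRT₁/P₁ = 1.85×8.314×502/499 = 15.5 L.
Isothermal: T stays 502 K; PV = const ⇒ V₂ = 95.0 L, P₂ = 81.3 kPa.
W = nRT ln(V₂/V₁) = 1.85×8.314×502×ln(6.14) = 14000 J.

14000 J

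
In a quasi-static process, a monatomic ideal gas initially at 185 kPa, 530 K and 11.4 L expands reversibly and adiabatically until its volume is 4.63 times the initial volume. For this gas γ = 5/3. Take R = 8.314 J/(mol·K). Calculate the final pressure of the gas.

Adiabatic: TV^(γ−1) = const ⇒ T₂ = 530×(0.216)^0.667 = 191 K; PV^γ = const ⇒ P₂ = 14.4 kPa.

14.4 kPa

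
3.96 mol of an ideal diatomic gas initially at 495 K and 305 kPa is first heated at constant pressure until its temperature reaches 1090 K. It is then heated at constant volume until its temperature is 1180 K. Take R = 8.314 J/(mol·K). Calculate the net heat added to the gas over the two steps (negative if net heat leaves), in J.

V₁ = nRT₁/P₁ = 3.96×8.314×495/305 = 53.4 L.
Step 1 — Isobaric: P stays 305 kPa; V/T = const ⇒ T₂ = 1090 K, V₂ = 118 L.
W = PΔV = 305×(118−53.4) kPa·L = 19600 J.
ΔU = nCvΔT = 3.96×20.8×(1090−495) = 49000 J.
Q = ΔU + W = nCpΔT = 68600 J.
State after step 1: P = 305 kPa, V = 118 L, T = 1090 K.
Step 2 — Isochoric: V stays 118 L; P/T = const ⇒ T₂ = 1180 K, P₂ = 330 kPa.
W = 0 (no volume change).
ΔU = nCvΔT = 3.96×20.8×(1180−1090) = 7410 J.
Q = ΔU = 7410 J.
Net over both steps: W = 19600 J, Q = 76000 J, ΔU = 56400 J.

76000 J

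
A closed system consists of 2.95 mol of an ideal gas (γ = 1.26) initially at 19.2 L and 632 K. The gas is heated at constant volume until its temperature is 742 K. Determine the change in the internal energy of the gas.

P₁ = nRT₁/V₁ = 2.95×8.314×632/19.2 = 807 kPa.
Isochoric: V stays 19.2 L; P/T = const ⇒ T₂ = 742 K, P₂ = 948 kPa.
For an ideal gas ΔU = nCvΔT with Cv = R/(γ−1) = 32.0 J/(mol·K).
ΔU = 2.95×32.0×(742−632) = 10400 J.

10400 J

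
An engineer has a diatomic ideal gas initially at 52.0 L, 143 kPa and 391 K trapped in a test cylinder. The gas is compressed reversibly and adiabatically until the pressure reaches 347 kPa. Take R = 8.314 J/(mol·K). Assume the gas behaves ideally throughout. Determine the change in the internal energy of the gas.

5360 J

n = P₁V₁/(RT₁) = 143×52.0/(8.314×391) = 2.29 mol.
Adiabatic: T₂/T₁ = (P₂/P₁)^((γ−1)/γ) ⇒ T₂ = 391×(2.43)^0.286 = 504 K; V₂ = 27.6 L.
For an ideal gas ΔU = nCvΔT with Cv = (5/2)R = 20.8 J/(mol·K).
ΔU = 2.29×20.8×(504−391) = 5360 J.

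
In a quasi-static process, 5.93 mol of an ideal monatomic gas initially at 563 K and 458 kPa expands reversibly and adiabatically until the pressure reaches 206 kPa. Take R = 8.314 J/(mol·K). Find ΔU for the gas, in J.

-11400 J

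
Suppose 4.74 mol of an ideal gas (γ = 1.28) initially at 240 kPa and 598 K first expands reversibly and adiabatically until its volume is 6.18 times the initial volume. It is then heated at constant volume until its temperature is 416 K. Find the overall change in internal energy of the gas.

V₁ = nRT₁/P₁ = 4.74×8.314×598/240 = 98.2 L.
Step 1 — Adiabatic: TV^(γ−1) = const ⇒ T₂ = 598×(0.162)^0.280 = 359 K; PV^γ = const ⇒ P₂ = 23.3 kPa.
ΔU = nCvΔT = 4.74×29.7×(359−598) = -33600 J.
Q = 0 for an adiabatic process, so W = −ΔU = 33600 J.
State after step 1: P = 23.3 kPa, V = 607 L, T = 359 K.
Step 2 — Isochoric: V stays 607 L; P/T = const ⇒ T₂ = 416 K, P₂ = 27.0 kPa.
W = 0 (no volume change).
ΔU = nCvΔT = 4.74×29.7×(416−359) = 8010 J.
Q = ΔU = 8010 J.
Net over both steps: W = 33600 J, Q = 8010 J, ΔU = -25600 J.

-25600 J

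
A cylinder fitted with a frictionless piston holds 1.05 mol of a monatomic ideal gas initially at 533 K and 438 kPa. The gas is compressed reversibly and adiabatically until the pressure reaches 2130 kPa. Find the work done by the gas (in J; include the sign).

V₁ = nRT₁/P₁ = 1.05×8.314×533/438 = 10.6 L.
Adiabatic: T₂/T₁ = (P₂/P₁)^((γ−1)/γ) ⇒ T₂ = 533×(4.86)^0.400 = 1000 K; V₂ = 4.11 L.
ΔU = nCvΔT = 1.05×12.5×(1000−533) = 6160 J.
Q = 0 for an adiabatic process, so W = −ΔU = -6160 J.

-6160 J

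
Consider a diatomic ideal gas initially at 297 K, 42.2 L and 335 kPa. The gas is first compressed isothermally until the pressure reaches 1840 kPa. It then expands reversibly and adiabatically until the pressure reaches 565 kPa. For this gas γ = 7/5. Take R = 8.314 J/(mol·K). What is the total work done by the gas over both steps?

n = P₁V₁/(RT₁) = 335×42.2/(8.314×297) = 5.73 mol.
Step 1 — Isothermal: T stays 297 K; PV = const ⇒ V₂ = 7.68 L, P₂ = 1840 kPa.
ΔU = 0 (ideal gas, T constant).
W = nRT ln(V₂/V₁) = 5.73×8.314×297×ln(0.182) = -24100 J.
Q = ΔU + W = -24100 J.
State after step 1: P = 1840 kPa, V = 7.68 L, T = 297 K.
Step 2 — Adiabatic: T₂/T₁ = (P₂/P₁)^((γ−1)/γ) ⇒ T₂ = 297×(0.307)^0.286 = 212 K; V₂ = 17.9 L.
ΔU = nCvΔT = 5.73×20.8×(212−297) = -10100 J.
Q = 0 for an adiabatic process, so W = −ΔU = 10100 J.
Net over both steps: W = -14000 J, Q = -24100 J, ΔU = -10100 J.

-14000 J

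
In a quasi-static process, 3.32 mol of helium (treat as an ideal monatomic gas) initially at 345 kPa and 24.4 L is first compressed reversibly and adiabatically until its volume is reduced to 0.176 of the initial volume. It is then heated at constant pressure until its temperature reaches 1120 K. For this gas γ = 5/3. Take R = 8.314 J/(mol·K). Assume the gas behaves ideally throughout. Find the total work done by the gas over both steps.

T₁ = P₁V₁/(nR) = 345×24.4/(3.32×8.314) = 305 K.
Step 1 — Adiabatic: TV^(γ−1) = const ⇒ T₂ = 305×(5.68)^0.667 = 971 K; PV^γ = const ⇒ P₂ = 6240 kPa.
ΔU = nCvΔT = 3.32×12.5×(971−305) = 27600 J.
Q = 0 for an adiabatic process, so W = −ΔU = -27600 J.
State after step 1: P = 6240 kPa, V = 4.29 L, T = 971 K.
Step 2 — Isobaric: P stays 6240 kPa; V/T = const ⇒ T₂ = 1120 K, V₂ = 4.95 L.
W = PΔV = 6240×(4.95−4.29) kPa·L = 4110 J.
ΔU = nCvΔT = 3.32×12.5×(1120−971) = 6170 J.
Q = ΔU + W = nCpΔT = 10300 J.
Net over both steps: W = -23500 J, Q = 10300 J, ΔU = 33700 J.

-23500 J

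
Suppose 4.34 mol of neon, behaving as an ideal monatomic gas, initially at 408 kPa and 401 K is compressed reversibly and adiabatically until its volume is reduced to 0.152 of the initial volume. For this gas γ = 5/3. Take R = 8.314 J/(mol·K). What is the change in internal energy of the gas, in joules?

54500 J

V₁ = nRT₁/P₁ = 4.34×8.314×401/408 = 35.5 L.
Adiabatic: TV^(γ−1) = const ⇒ T₂ = 401×(6.58)^0.667 = 1410 K; PV^γ = const ⇒ P₂ = 9420 kPa.
For an ideal gas ΔU = nCvΔT with Cv = (3/2)R = 12.5 J/(mol·K).
ΔU = 4.34×12.5×(1410−401) = 54500 J.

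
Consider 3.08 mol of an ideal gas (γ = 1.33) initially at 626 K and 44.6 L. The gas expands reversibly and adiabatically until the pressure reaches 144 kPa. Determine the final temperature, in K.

499 K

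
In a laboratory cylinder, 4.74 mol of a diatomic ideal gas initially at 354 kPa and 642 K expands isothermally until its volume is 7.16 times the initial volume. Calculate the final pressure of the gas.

V₁ = nRT₁/P₁ = 4.74×8.314×642/354 = 71.5 L.
Isothermal: T stays 642 K; PV = const ⇒ V₂ = 512 L, P₂ = 49.4 kPa.

49.4 kPa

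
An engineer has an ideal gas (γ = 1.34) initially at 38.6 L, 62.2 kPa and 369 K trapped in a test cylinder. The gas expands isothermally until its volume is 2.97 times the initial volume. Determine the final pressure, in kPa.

20.9 kPa

Isothermal: T stays 369 K; PV = const ⇒ V₂ = 115 L, P₂ = 20.9 kPa.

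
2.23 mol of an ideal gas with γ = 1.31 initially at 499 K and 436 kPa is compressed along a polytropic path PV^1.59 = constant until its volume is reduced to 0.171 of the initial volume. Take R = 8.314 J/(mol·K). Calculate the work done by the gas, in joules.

V₁ = nRT₁/P₁ = 2.23×8.314×499/436 = 21.2 L.
Polytropic n=1.59: T₂ = T₁(V₁/V₂)^(n−1) = 499×(5.85)^0.59 = 1410 K; P₂ = P₁(V₁/V₂)^n = 7230 kPa.
W = (P₁V₁−P₂V₂)/(n−1) = (436×21.2−7230×3.63)/0.59 = -28800 J.

-28800 J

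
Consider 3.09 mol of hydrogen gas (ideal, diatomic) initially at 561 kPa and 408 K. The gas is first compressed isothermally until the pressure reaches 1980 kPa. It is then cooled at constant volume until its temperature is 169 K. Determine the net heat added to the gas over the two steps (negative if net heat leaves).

V₁ = nRT₁/P₁ = 3.09×8.314×408/561 = 18.7 L.
Step 1 — Isothermal: T stays 408 K; PV = const ⇒ V₂ = 5.29 L, P₂ = 1980 kPa.
ΔU = 0 (ideal gas, T constant).
W = nRT ln(V₂/V₁) = 3.09×8.314×408×ln(0.283) = -13200 J.
Q = ΔU + W = -13200 J.
State after step 1: P = 1980 kPa, V = 5.29 L, T = 408 K.
Step 2 — Isochoric: V stays 5.29 L; P/T = const ⇒ T₂ = 169 K, P₂ = 820 kPa.
W = 0 (no volume change).
ΔU = nCvΔT = 3.09×20.8×(169−408) = -15300 J.
Q = ΔU = -15300 J.
Net over both steps: W = -13200 J, Q = -28600 J, ΔU = -15300 J.

-28600 J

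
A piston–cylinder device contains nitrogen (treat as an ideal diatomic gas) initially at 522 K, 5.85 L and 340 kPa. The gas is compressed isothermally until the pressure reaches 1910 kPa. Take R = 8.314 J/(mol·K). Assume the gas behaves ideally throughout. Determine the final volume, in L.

Isothermal: T stays 522 K; PV = const ⇒ V₂ = 1.04 L, P₂ = 1910 kPa.

1.04 L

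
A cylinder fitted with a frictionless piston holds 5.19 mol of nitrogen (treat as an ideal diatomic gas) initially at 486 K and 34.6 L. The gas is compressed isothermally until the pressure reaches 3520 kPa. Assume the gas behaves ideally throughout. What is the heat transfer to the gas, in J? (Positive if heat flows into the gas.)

P₁ = nRT₁/V₁ = 5.19×8.314×486/34.6 = 606 kPa.
Isothermal: T stays 486 K; PV = const ⇒ V₂ = 5.96 L, P₂ = 3520 kPa.
ΔU = 0 (ideal gas, T constant).
W = nRT ln(V₂/V₁) = 5.19×8.314×486×ln(0.172) = -36900 J.
Q = ΔU + W = -36900 J.

-36900 J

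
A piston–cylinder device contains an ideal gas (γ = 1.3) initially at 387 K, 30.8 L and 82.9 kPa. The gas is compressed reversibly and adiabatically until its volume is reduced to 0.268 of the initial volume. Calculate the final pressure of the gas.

Adiabatic: TV^(γ−1) = const ⇒ T₂ = 387×(3.73)^0.300 = 574 K; PV^γ = const ⇒ P₂ = 459 kPa.

459 kPa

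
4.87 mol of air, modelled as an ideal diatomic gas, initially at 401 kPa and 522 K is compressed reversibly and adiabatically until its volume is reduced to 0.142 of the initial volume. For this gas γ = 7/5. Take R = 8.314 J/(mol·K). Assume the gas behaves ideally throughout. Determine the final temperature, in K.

1140 K

V₁ = nRT₁/P₁ = 4.87×8.314×522/401 = 52.7 L.
Adiabatic: TV^(γ−1) = const ⇒ T₂ = 522×(7.04)^0.400 = 1140 K; PV^γ = const ⇒ P₂ = 6170 kPa.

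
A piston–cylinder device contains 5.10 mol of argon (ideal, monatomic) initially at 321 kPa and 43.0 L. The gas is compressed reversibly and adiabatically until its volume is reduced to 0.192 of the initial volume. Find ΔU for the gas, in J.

T₁ = P₁V₁/(nR) = 321×43.0/(5.10×8.314) = 326 K.
Adiabatic: TV^(γ−1) = const ⇒ T₂ = 326×(5.21)^0.667 = 978 K; PV^γ = const ⇒ P₂ = 5020 kPa.
For an ideal gas ΔU = nCvΔT with Cv = (3/2)R = 12.5 J/(mol·K).
ΔU = 5.10×12.5×(978−326) = 41500 J.

41500 J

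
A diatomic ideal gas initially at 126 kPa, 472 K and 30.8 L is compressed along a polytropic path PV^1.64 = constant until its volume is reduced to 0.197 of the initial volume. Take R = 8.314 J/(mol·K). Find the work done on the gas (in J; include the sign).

n = P₁V₁/(RT₁) = 126×30.8/(8.314×472) = 0.989 mol.
Polytropic n=1.64: T₂ = T₁(V₁/V₂)^(n−1) = 472×(5.08)^0.64 = 1340 K; P₂ = P₁(V₁/V₂)^n = 1810 kPa.
W = (P₁V₁−P₂V₂)/(n−1) = (126×30.8−1810×6.07)/0.64 = -11100 J.
Work done on the gas = −W_by = 11100 J.

11100 J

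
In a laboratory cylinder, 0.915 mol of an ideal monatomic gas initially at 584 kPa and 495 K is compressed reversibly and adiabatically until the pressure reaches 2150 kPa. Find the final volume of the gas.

V₁ = nRT₁/P₁ = 0.915×8.314×495/584 = 6.45 L.
Adiabatic: T₂/T₁ = (P₂/P₁)^((γ−1)/γ) ⇒ T₂ = 495×(3.68)^0.400 = 834 K; V₂ = 2.95 L.

2.95 L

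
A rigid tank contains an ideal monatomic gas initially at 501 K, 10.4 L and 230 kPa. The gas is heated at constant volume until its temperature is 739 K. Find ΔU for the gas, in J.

n = P₁V₁/(RT₁) = 230×10.4/(8.314×501) = 0.574 mol.
Isochoric: V stays 10.4 L; P/T = const ⇒ T₂ = 739 K, P₂ = 339 kPa.
For an ideal gas ΔU = nCvΔT with Cv = (3/2)R = 12.5 J/(mol·K).
ΔU = 0.574×12.5×(739−501) = 1700 J.

1700 J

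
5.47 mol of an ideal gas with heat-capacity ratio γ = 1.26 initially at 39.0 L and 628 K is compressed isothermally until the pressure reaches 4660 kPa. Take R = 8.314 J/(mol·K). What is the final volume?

P₁ = nRT₁/V₁ = 5.47×8.314×628/39.0 = 732 kPa.
Isothermal: T stays 628 K; PV = const ⇒ V₂ = 6.13 L, P₂ = 4660 kPa.

6.13 L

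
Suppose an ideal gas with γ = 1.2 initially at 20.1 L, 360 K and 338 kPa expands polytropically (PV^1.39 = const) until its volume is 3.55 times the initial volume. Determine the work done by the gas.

n = P₁V₁/(RT₁) = 338×20.1/(8.314×360) = 2.27 mol.
Polytropic n=1.39: T₂ = T₁(V₁/V₂)^(n−1) = 360×(0.282)^0.39 = 220 K; P₂ = P₁(V₁/V₂)^n = 58.1 kPa.
W = (P₁V₁−P₂V₂)/(n−1) = (338×20.1−58.1×71.4)/0.39 = 6790 J.

6790 J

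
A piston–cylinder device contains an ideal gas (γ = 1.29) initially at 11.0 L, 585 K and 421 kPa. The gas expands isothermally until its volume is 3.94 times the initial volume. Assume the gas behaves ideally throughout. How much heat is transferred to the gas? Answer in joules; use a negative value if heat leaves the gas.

n = P₁V₁/(RT₁) = 421×11.0/(8.314×585) = 0.952 mol.
Isothermal: T stays 585 K; PV = const ⇒ V₂ = 43.3 L, P₂ = 107 kPa.
ΔU = 0 (ideal gas, T constant).
W = nRT ln(V₂/V₁) = 0.952×8.314×585×ln(3.94) = 6350 J.
Q = ΔU + W = 6350 J.

6350 J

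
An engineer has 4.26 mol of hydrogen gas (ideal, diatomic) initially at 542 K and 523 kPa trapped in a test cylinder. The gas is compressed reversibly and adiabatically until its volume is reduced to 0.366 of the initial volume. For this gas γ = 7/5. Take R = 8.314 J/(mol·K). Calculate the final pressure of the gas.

2140 kPa

V₁ = nRT₁/P₁ = 4.26×8.314×542/523 = 36.7 L.
Adiabatic: TV^(γ−1) = const ⇒ T₂ = 542×(2.73)^0.400 = 810 K; PV^γ = const ⇒ P₂ = 2140 kPa.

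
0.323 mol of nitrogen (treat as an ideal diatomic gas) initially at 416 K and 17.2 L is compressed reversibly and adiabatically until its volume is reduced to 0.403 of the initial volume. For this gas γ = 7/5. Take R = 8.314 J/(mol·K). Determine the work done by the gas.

-1220 J

P₁ = nRT₁/V₁ = 0.323×8.314×416/17.2 = 64.9 kPa.
Adiabatic: TV^(γ−1) = const ⇒ T₂ = 416×(2.48)^0.400 = 598 K; PV^γ = const ⇒ P₂ = 232 kPa.
ΔU = nCvΔT = 0.323×20.8×(598−416) = 1220 J.
Q = 0 for an adiabatic process, so W = −ΔU = -1220 J.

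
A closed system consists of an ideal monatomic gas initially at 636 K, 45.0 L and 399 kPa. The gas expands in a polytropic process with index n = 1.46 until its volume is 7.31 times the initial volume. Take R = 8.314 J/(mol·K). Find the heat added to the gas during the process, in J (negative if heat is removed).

7250 J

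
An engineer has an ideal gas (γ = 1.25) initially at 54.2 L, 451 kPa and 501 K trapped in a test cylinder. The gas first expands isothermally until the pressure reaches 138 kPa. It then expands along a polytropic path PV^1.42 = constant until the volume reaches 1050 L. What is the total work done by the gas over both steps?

59600 J

n = P₁V₁/(RT₁) = 451×54.2/(8.314×501) = 5.87 mol.
Step 1 — Isothermal: T stays 501 K; PV = const ⇒ V₂ = 177 L, P₂ = 138 kPa.
ΔU = 0 (ideal gas, T constant).
W = nRT ln(V₂/V₁) = 5.87×8.314×501×ln(3.27) = 28900 J.
Q = ΔU + W = 28900 J.
State after step 1: P = 138 kPa, V = 177 L, T = 501 K.
Step 2 — Polytropic n=1.42: T₂ = T₁(V₁/V₂)^(n−1) = 501×(0.169)^0.42 = 237 K; P₂ = P₁(V₁/V₂)^n = 11.0 kPa.
W = (P₁V₁−P₂V₂)/(n−1) = (138×177−11.0×1050)/0.42 = 30600 J.
ΔU = nCvΔT = 5.87×33.3×(237−501) = -51500 J.
Q = ΔU + W = -20800 J.
Net over both steps: W = 59600 J, Q = 8110 J, ΔU = -51500 J.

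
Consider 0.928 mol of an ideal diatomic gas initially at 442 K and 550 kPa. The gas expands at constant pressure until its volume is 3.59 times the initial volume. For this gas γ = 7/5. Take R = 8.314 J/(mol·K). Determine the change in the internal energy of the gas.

22100 J

V₁ = nRT₁/P₁ = 0.928×8.314×442/550 = 6.20 L.
Isobaric: P stays 550 kPa; V/T = const ⇒ T₂ = 1590 K, V₂ = 22.3 L.
For an ideal gas ΔU = nCvΔT with Cv = (5/2)R = 20.8 J/(mol·K).
ΔU = 0.928×20.8×(1590−442) = 22100 J.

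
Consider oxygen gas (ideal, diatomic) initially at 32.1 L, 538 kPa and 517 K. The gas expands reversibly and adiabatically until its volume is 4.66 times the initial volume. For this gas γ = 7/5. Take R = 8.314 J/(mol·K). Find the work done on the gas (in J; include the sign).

-19800 J

n = P₁V₁/(RT₁) = 538×32.1/(8.314×517) = 4.02 mol.
Adiabatic: TV^(γ−1) = const ⇒ T₂ = 517×(0.215)^0.400 = 279 K; PV^γ = const ⇒ P₂ = 62.4 kPa.
ΔU = nCvΔT = 4.02×20.8×(279−517) = -19800 J.
Q = 0 for an adiabatic process, so W = −ΔU = 19800 J.
Work done on the gas = −W_by = -19800 J.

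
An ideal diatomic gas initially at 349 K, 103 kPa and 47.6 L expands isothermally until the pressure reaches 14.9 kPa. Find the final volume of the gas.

329 L

Isothermal: T stays 349 K; PV = const ⇒ V₂ = 329 L, P₂ = 14.9 kPa.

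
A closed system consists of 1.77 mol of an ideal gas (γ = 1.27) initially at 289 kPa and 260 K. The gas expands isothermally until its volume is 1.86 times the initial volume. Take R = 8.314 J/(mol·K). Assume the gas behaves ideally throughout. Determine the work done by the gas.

2370 J

V₁ = nRT₁/P₁ = 1.77×8.314×260/289 = 13.2 L.
Isothermal: T stays 260 K; PV = const ⇒ V₂ = 24.6 L, P₂ = 155 kPa.
W = nRT ln(V₂/V₁) = 1.77×8.314×260×ln(1.86) = 2370 J.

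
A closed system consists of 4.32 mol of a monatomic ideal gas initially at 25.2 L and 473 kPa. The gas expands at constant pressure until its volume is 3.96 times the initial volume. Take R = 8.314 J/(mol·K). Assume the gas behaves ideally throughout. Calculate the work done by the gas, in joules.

T₁ = P₁V₁/(nR) = 473×25.2/(4.32×8.314) = 332 K.
Isobaric: P stays 473 kPa; V/T = const ⇒ T₂ = 1310 K, V₂ = 99.8 L.
W = PΔV = 473×(99.8−25.2) kPa·L = 35300 J.

35300 J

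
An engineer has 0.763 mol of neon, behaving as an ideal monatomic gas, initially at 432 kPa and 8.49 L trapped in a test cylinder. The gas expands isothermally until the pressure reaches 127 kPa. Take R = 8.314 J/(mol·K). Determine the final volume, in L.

28.9 L

T₁ = P₁V₁/(nR) = 432×8.49/(0.763×8.314) = 578 K.
Isothermal: T stays 578 K; PV = const ⇒ V₂ = 28.9 L, P₂ = 127 kPa.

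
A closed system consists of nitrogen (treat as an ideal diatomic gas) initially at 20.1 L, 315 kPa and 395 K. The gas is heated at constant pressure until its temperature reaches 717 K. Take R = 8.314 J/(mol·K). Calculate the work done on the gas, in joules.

-5160 J

n = P₁V₁/(RT₁) = 315×20.1/(8.314×395) = 1.93 mol.
Isobaric: P stays 315 kPa; V/T = const ⇒ T₂ = 717 K, V₂ = 36.5 L.
W = PΔV = 315×(36.5−20.1) kPa·L = 5160 J.
Work done on the gas = −W_by = -5160 J.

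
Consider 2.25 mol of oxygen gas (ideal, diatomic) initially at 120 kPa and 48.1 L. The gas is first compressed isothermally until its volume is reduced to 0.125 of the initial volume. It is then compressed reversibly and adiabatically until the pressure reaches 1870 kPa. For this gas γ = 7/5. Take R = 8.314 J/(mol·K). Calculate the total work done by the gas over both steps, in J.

-15000 J

T₁ = P₁V₁/(nR) = 120×48.1/(2.25×8.314) = 309 K.
Step 1 — Isothermal: T stays 309 K; PV = const ⇒ V₂ = 6.01 L, P₂ = 960 kPa.
ΔU = 0 (ideal gas, T constant).
W = nRT ln(V₂/V₁) = 2.25×8.314×309×ln(0.125) = -12000 J.
Q = ΔU + W = -12000 J.
State after step 1: P = 960 kPa, V = 6.01 L, T = 309 K.
Step 2 — Adiabatic: T₂/T₁ = (P₂/P₁)^((γ−1)/γ) ⇒ T₂ = 309×(1.95)^0.286 = 373 K; V₂ = 3.73 L.
ΔU = nCvΔT = 2.25×20.8×(373−309) = 3030 J.
Q = 0 for an adiabatic process, so W = −ΔU = -3030 J.
Net over both steps: W = -15000 J, Q = -12000 J, ΔU = 3030 J.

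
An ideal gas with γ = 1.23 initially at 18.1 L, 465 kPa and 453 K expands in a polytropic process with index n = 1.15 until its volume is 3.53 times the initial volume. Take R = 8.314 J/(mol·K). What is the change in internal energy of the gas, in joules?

-6310 J

n = P₁V₁/(RT₁) = 465×18.1/(8.314×453) = 2.23 mol.
Polytropic n=1.15: T₂ = T₁(V₁/V₂)^(n−1) = 453×(0.283)^0.15 = 375 K; P₂ = P₁(V₁/V₂)^n = 109 kPa.
For an ideal gas ΔU = nCvΔT with Cv = R/(γ−1) = 36.1 J/(mol·K).
ΔU = 2.23×36.1×(375−453) = -6310 J.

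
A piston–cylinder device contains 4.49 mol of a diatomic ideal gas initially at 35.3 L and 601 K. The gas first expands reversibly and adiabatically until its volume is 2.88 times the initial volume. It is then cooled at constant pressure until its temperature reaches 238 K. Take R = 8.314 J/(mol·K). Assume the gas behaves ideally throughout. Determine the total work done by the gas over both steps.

P₁ = nRT₁/V₁ = 4.49×8.314×601/35.3 = 636 kPa.
Step 1 — Adiabatic: TV^(γ−1) = const ⇒ T₂ = 601×(0.347)^0.400 = 394 K; PV^γ = const ⇒ P₂ = 145 kPa.
ΔU = nCvΔT = 4.49×20.8×(394−601) = -19400 J.
Q = 0 for an adiabatic process, so W = −ΔU = 19400 J.
State after step 1: P = 145 kPa, V = 102 L, T = 394 K.
Step 2 — Isobaric: P stays 145 kPa; V/T = const ⇒ T₂ = 238 K, V₂ = 61.5 L.
W = PΔV = 145×(61.5−102) kPa·L = -5810 J.
ΔU = nCvΔT = 4.49×20.8×(238−394) = -14500 J.
Q = ΔU + W = nCpΔT = -20300 J.
Net over both steps: W = 13500 J, Q = -20300 J, ΔU = -33900 J.

13500 J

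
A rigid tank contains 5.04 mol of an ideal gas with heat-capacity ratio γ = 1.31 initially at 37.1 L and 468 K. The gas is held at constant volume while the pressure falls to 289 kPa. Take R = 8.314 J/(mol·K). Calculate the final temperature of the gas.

P₁ = nRT₁/V₁ = 5.04×8.314×468/37.1 = 529 kPa.
Isochoric: V stays 37.1 L; P/T = const ⇒ T₂ = 256 K, P₂ = 289 kPa.

256 K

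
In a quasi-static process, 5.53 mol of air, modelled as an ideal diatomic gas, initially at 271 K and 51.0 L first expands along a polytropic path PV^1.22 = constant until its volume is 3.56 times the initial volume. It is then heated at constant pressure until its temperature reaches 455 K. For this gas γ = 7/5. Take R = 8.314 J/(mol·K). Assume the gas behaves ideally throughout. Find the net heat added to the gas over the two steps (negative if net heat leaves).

P₁ = nRT₁/V₁ = 5.53×8.314×271/51.0 = 244 kPa.
Step 1 — Polytropic n=1.22: T₂ = T₁(V₁/V₂)^(n−1) = 271×(0.281)^0.22 = 205 K; P₂ = P₁(V₁/V₂)^n = 51.9 kPa.
W = (P₁V₁−P₂V₂)/(n−1) = (244×51.0−51.9×182)/0.22 = 13800 J.
ΔU = nCvΔT = 5.53×20.8×(205−271) = -7590 J.
Q = ΔU + W = 6210 J.
State after step 1: P = 51.9 kPa, V = 182 L, T = 205 K.
Step 2 — Isobaric: P stays 51.9 kPa; V/T = const ⇒ T₂ = 455 K, V₂ = 403 L.
W = PΔV = 51.9×(403−182) kPa·L = 11500 J.
ΔU = nCvΔT = 5.53×20.8×(455−205) = 28700 J.
Q = ΔU + W = nCpΔT = 40200 J.
Net over both steps: W = 25300 J, Q = 46400 J, ΔU = 21100 J.

46400 J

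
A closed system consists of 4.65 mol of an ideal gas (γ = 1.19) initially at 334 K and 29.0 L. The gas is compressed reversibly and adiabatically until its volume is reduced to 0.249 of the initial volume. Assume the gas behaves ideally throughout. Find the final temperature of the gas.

435 K

P₁ = nRT₁/V₁ = 4.65×8.314×334/29.0 = 445 kPa.
Adiabatic: TV^(γ−1) = const ⇒ T₂ = 334×(4.02)^0.190 = 435 K; PV^γ = const ⇒ P₂ = 2330 kPa.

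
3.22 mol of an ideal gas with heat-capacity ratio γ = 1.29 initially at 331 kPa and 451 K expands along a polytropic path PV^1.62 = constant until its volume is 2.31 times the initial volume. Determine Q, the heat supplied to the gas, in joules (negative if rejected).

V₁ = nRT₁/P₁ = 3.22×8.314×451/331 = 36.5 L.
Polytropic n=1.62: T₂ = T₁(V₁/V₂)^(n−1) = 451×(0.433)^0.62 = 268 K; P₂ = P₁(V₁/V₂)^n = 85.3 kPa.
W = (P₁V₁−P₂V₂)/(n−1) = (331×36.5−85.3×84.3)/0.62 = 7890 J.
ΔU = nCvΔT = 3.22×28.7×(268−451) = -16900 J.
Q = ΔU + W = -8970 J.

-8970 J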